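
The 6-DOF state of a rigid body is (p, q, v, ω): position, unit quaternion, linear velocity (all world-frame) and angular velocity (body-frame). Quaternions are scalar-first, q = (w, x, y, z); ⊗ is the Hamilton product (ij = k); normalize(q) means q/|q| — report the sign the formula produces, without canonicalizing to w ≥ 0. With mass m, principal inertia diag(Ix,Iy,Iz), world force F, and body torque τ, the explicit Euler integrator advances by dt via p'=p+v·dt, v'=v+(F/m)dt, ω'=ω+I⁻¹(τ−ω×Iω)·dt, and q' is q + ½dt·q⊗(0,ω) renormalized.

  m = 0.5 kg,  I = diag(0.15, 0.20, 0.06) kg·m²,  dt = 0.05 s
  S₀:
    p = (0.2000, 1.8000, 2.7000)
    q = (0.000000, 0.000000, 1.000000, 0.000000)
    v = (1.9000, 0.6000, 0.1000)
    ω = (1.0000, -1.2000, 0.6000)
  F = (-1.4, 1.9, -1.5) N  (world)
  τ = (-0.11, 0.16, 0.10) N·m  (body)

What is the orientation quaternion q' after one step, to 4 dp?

2q̇ = q⊗(0,ω) = (1.2000000, 0.6000000, 0.0000000, -1.0000000)
q + ½dt·q⊗(0,ω), renormalized = (0.0300, 0.0150, 0.9991, -0.0250)

q' = (0.0300, 0.0150, 0.9991, -0.0250)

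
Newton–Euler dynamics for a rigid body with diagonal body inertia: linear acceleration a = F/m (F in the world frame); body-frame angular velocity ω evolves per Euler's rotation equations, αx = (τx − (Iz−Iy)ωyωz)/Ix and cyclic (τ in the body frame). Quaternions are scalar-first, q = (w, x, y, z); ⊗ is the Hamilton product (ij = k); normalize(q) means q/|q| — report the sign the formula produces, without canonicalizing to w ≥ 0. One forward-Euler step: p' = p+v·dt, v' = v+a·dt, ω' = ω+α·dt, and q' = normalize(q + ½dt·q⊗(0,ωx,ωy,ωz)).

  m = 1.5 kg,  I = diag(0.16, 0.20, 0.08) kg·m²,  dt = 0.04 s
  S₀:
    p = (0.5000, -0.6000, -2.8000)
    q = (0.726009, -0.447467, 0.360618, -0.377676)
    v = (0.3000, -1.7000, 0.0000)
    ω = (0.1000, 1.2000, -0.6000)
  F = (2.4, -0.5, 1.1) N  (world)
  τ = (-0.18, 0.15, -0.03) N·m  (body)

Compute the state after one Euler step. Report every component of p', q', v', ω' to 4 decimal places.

(τ − ω×Iω)/I = (-1.6650, 0.7740, -0.4350)
new body rate ω' = (0.0334, 1.2310, -0.6174)
Hamilton product q⊗(0,ω) = (-0.6146005, 0.3094413, 0.5649630, -1.0086276)
q + ½dt·q⊗(0,ω), renormalized = (0.7135, -0.4411, 0.3718, -0.3977)
linear accel F/m = (1.6000, -0.3333, 0.7333)
p + v·dt = (0.5120, -0.6680, -2.8000)
v' = v + a·dt = (0.3640, -1.7133, 0.0293)

p' = (0.5120, -0.6680, -2.8000)
q' = (0.7135, -0.4411, 0.3718, -0.3977)
v' = (0.3640, -1.7133, 0.0293)
ω' = (0.0334, 1.2310, -0.6174)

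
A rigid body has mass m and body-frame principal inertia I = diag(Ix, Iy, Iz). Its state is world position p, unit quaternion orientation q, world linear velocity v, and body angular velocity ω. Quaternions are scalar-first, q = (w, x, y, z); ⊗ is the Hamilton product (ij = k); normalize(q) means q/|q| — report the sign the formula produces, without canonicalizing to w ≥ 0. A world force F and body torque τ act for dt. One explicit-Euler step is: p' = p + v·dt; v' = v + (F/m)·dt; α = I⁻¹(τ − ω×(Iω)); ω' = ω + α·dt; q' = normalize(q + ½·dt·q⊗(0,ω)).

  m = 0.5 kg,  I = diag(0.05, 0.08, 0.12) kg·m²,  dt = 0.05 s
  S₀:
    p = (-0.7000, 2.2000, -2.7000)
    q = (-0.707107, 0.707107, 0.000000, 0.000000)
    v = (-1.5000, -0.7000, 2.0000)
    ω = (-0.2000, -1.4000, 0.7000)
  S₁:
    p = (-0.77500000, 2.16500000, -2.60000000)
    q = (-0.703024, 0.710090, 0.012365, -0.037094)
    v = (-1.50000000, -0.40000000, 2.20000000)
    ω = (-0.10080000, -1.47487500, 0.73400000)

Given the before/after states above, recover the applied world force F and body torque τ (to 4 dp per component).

v₁ − v₀ = (0.00000000, 0.30000000, 0.20000000)
applied force F = (0.0000, 3.0000, 2.0000)
rate change Δω = (0.09920000, -0.07487500, 0.03400000)
ω₀×(Iω₀) = (-0.0392, 0.0098, 0.0084)
τ = I·(Δω/dt) + ω₀×(Iω₀) = (0.0600, -0.1100, 0.0900)

F = (0.0000, 3.0000, 2.0000)
τ = (0.0600, -0.1100, 0.0900)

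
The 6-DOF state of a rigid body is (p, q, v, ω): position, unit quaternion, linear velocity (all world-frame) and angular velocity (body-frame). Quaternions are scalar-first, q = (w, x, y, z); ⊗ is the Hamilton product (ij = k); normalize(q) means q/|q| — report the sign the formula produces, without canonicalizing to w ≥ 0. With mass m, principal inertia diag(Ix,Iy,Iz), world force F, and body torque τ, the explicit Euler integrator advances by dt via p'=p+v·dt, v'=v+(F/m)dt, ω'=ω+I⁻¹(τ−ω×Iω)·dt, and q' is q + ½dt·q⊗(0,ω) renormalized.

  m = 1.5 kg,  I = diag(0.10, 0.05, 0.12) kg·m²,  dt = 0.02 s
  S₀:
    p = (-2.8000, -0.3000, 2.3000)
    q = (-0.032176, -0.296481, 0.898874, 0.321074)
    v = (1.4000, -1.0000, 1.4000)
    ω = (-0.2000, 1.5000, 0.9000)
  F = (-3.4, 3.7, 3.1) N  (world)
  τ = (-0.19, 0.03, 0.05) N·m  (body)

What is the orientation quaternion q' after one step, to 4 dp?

q' = (-0.0491, -0.2931, 0.9003, 0.3181)

2q̇ = q⊗(0,ω) = (-1.6965738, 0.3338108, 0.1543541, -0.2939051)
updated quaternion q' = (-0.0491, -0.2931, 0.9003, 0.3181)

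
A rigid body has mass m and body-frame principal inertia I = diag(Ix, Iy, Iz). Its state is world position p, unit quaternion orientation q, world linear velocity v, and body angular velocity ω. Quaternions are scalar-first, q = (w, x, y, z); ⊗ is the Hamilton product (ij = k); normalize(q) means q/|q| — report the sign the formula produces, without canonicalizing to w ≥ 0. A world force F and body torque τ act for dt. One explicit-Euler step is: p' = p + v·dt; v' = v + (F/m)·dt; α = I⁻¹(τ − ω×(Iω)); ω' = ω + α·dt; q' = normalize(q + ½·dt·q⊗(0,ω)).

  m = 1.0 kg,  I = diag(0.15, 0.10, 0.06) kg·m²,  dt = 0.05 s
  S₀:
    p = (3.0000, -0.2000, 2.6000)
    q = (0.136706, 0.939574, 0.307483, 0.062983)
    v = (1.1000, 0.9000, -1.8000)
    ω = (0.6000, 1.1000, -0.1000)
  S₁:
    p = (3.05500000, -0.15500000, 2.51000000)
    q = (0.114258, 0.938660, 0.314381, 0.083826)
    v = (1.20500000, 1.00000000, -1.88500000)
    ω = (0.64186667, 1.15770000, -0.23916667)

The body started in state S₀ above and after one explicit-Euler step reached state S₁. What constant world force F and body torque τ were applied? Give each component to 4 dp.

F = (2.1000, 2.0000, -1.7000)
τ = (0.1300, 0.1100, -0.2000)

rate change Δω = (0.04186667, 0.05770000, -0.13916667)
ω₀×(Iω₀) = (0.0044, -0.0054, -0.0330)
τ = I·(Δω/dt) + ω₀×(Iω₀) = (0.1300, 0.1100, -0.2000)
v₁ − v₀ = (0.10500000, 0.10000000, -0.08500000)
applied force F = (2.1000, 2.0000, -1.7000)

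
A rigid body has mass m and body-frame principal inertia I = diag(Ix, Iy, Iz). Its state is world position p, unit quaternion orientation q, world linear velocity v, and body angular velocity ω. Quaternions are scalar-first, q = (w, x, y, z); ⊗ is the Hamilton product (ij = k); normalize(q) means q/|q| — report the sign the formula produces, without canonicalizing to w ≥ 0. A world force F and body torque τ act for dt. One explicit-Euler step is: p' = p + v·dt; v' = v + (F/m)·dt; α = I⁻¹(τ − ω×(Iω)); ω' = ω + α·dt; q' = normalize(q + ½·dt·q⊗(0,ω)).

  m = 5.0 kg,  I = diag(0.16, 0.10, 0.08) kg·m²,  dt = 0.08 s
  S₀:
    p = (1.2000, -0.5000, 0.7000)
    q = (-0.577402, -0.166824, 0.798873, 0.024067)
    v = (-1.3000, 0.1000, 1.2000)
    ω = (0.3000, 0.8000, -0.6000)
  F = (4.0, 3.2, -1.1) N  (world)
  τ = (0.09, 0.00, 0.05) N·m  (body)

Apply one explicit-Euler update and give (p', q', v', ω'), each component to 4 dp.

gyro term ω×Iω = (0.0096, -0.0144, -0.0144)
angular accel α = (0.5025, 0.1440, 0.8050)
new body rate ω' = (0.3402, 0.8115, -0.5356)
q⊗(0,ω) = (-0.5746110, -0.6717980, -0.5547959, -0.0266799)
updated quaternion q' = (-0.5999, -0.1935, 0.7760, 0.0230)
linear accel F/m = (0.8000, 0.6400, -0.2200)
p' = p + v·dt = (1.0960, -0.4920, 0.7960)
v' = v + a·dt = (-1.2360, 0.1512, 1.1824)

p' = (1.0960, -0.4920, 0.7960)
q' = (-0.5999, -0.1935, 0.7760, 0.0230)
v' = (-1.2360, 0.1512, 1.1824)
ω' = (0.3402, 0.8115, -0.5356)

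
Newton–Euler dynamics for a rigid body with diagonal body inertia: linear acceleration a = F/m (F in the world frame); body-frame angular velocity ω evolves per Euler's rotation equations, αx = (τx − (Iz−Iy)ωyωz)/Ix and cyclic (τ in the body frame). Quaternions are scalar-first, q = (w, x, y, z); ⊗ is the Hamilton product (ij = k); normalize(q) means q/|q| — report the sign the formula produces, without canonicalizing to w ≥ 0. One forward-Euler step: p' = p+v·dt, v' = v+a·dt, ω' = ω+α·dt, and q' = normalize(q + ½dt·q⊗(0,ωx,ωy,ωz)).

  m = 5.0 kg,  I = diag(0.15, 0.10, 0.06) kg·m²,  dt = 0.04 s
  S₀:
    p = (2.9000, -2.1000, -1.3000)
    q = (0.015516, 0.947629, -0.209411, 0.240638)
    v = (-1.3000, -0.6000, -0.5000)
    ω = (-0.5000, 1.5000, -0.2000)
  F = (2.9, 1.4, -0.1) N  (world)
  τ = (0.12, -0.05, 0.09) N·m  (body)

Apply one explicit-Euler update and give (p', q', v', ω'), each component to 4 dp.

a = F/m = (0.5800, 0.2800, -0.0200)
new position p' = (2.8480, -2.1240, -1.3200)
v + (F/m)dt = (-1.2768, -0.5888, -0.5008)
ω×(Iω) gyroscopic = (0.0120, 0.0090, 0.0375)
angular accel α = (0.7200, -0.5900, 0.8750)
ω' = ω + α·dt = (-0.4712, 1.4764, -0.1650)
Hamilton product q⊗(0,ω) = (0.8360586, -0.3268328, 0.0924808, 1.3136348)
q' = normalize(q + ½dt·q⊗(0,ω)) = (0.0322, 0.9406, -0.2075, 0.2668)

p' = (2.8480, -2.1240, -1.3200)
q' = (0.0322, 0.9406, -0.2075, 0.2668)
v' = (-1.2768, -0.5888, -0.5008)
ω' = (-0.4712, 1.4764, -0.1650)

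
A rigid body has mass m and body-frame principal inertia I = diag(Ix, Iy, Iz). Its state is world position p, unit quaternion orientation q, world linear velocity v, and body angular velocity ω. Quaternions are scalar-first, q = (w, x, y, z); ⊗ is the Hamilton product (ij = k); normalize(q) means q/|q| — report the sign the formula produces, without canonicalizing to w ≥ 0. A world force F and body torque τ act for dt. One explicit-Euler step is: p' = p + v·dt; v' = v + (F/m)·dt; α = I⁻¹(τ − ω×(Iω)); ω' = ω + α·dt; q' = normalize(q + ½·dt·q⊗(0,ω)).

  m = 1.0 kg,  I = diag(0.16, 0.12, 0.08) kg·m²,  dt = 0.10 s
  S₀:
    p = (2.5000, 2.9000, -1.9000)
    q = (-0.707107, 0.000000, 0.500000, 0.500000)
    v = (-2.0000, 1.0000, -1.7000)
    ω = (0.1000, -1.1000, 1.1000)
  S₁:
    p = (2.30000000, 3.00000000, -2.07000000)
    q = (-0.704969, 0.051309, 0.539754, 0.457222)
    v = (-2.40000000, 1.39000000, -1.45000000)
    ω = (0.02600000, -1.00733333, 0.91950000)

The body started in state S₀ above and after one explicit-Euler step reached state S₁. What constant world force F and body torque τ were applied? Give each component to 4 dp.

F = (-4.0000, 3.9000, 2.5000)
τ = (-0.0700, 0.1200, -0.1400)

v₁ − v₀ = (-0.40000000, 0.39000000, 0.25000000)
m·(v₁−v₀)/dt = (-4.0000, 3.9000, 2.5000)
rate change Δω = (-0.07400000, 0.09266667, -0.18050000)
applied torque τ = (-0.0700, 0.1200, -0.1400)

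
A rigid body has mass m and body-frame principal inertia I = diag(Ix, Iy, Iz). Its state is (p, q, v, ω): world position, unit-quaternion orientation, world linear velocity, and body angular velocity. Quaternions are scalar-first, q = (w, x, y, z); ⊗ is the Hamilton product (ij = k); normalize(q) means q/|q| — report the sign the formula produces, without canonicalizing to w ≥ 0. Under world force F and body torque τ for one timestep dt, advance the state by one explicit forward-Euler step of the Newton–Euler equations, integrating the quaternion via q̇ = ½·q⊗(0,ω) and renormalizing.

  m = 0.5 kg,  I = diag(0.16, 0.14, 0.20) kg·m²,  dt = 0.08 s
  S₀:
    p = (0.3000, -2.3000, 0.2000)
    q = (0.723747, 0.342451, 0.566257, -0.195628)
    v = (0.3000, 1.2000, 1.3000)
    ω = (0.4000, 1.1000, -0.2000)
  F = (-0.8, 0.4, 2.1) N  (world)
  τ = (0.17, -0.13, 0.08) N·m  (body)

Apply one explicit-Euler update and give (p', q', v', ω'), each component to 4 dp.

p' = (0.3240, -2.2040, 0.3040)
q' = (0.6910, 0.3577, 0.5970, -0.1952)
v' = (0.1720, 1.2640, 1.6360)
ω' = (0.4916, 1.0239, -0.1645)

a = (-1.6000, 0.8000, 4.2000)
p' = p + v·dt = (0.3240, -2.2040, 0.3040)
v' = v + a·dt = (0.1720, 1.2640, 1.6360)
precession coupling ω×(Iω) = (-0.0132, 0.0032, -0.0088)
angular accel α = (1.1450, -0.9514, 0.4440)
ω' = ω + α·dt = (0.4916, 1.0239, -0.1645)
Hamilton product q⊗(0,ω) = (-0.7989887, 0.3914382, 0.7863607, 0.0054439)
q' = normalize(q + ½dt·q⊗(0,ω)) = (0.6910, 0.3577, 0.5970, -0.1952)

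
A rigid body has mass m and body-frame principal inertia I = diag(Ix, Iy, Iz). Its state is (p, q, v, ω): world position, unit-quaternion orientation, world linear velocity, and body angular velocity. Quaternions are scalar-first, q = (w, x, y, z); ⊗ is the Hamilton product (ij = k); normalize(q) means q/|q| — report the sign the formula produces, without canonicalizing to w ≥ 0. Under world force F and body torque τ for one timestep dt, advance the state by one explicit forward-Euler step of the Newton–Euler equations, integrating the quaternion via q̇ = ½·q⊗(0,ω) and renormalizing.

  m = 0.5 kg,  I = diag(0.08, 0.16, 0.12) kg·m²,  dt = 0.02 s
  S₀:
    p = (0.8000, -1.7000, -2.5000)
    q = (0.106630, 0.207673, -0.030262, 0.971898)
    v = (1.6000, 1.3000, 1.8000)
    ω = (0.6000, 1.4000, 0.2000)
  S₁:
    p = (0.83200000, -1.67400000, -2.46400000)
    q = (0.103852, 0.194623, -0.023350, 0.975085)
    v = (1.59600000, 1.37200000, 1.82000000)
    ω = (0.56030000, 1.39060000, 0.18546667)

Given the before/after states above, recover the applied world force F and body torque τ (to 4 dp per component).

v₁ − v₀ = (-0.00400000, 0.07200000, 0.02000000)
F = m·Δv/dt = (-0.1000, 1.8000, 0.5000)
Δω = ω₁−ω₀ = (-0.03970000, -0.00940000, -0.01453333)
applied torque τ = (-0.1700, -0.0800, -0.0200)

F = (-0.1000, 1.8000, 0.5000)
τ = (-0.1700, -0.0800, -0.0200)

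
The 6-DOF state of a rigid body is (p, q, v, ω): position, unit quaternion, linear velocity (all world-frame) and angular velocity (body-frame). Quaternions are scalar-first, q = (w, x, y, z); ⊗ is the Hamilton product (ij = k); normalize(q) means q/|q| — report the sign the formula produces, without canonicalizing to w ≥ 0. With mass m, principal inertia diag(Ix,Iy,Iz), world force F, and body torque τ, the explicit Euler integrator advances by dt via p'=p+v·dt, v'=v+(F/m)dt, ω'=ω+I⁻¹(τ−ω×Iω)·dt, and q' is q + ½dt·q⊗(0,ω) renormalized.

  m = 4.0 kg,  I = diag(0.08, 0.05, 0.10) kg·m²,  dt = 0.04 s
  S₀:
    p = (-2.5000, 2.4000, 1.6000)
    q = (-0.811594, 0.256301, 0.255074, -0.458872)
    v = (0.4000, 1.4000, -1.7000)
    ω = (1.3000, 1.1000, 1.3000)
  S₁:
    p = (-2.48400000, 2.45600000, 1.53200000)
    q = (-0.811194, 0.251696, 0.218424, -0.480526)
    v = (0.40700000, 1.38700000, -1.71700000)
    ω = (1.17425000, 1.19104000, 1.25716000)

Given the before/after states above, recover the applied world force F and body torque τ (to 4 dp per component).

ω₁ − ω₀ = (-0.12575000, 0.09104000, -0.04284000)
I·α + gyro = (-0.1800, 0.0800, -0.1500)
Δv = v₁−v₀ = (0.00700000, -0.01300000, -0.01700000)
m·(v₁−v₀)/dt = (0.7000, -1.3000, -1.7000)

F = (0.7000, -1.3000, -1.7000)
τ = (-0.1800, 0.0800, -0.1500)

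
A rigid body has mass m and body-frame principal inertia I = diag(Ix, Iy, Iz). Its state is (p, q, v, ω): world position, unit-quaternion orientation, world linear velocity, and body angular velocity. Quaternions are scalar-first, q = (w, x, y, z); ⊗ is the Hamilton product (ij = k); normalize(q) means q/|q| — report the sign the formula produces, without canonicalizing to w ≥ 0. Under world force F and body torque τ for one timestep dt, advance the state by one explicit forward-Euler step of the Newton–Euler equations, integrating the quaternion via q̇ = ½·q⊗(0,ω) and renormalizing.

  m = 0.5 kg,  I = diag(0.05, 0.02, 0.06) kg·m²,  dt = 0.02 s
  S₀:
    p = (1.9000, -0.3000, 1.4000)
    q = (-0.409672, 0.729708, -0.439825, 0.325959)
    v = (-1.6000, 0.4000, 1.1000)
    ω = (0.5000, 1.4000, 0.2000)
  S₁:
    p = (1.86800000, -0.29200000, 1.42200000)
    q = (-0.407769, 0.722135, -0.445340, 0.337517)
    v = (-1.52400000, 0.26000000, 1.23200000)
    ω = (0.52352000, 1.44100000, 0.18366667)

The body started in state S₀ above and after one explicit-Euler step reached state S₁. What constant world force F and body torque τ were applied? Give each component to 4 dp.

F = (1.9000, -3.5000, 3.3000)
τ = (0.0700, 0.0400, -0.0700)

ω₁ − ω₀ = (0.02352000, 0.04100000, -0.01633333)
ω₀×(Iω₀) = (0.0112, -0.0010, -0.0210)
τ = I·(Δω/dt) + ω₀×(Iω₀) = (0.0700, 0.0400, -0.0700)
v₁ − v₀ = (0.07600000, -0.14000000, 0.13200000)
m·(v₁−v₀)/dt = (1.9000, -3.5000, 3.3000)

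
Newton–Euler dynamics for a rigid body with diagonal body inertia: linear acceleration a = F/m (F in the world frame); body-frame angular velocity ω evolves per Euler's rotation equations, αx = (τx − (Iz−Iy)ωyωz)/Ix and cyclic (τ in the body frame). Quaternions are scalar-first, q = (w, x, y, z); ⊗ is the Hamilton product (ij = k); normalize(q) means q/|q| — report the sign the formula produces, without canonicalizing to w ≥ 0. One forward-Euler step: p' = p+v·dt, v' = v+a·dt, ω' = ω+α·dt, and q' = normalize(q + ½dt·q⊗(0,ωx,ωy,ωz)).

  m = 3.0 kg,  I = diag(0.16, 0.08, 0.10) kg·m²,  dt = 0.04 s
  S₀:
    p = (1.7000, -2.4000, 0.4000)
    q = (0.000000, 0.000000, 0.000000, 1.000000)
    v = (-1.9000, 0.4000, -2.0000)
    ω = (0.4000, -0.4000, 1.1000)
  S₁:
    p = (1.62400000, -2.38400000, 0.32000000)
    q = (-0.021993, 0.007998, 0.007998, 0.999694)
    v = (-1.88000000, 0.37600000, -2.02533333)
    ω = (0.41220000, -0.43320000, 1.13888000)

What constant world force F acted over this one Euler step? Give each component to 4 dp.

F = (1.5000, -1.8000, -1.9000)

velocity change Δv = (0.02000000, -0.02400000, -0.02533333)
applied force F = (1.5000, -1.8000, -1.9000)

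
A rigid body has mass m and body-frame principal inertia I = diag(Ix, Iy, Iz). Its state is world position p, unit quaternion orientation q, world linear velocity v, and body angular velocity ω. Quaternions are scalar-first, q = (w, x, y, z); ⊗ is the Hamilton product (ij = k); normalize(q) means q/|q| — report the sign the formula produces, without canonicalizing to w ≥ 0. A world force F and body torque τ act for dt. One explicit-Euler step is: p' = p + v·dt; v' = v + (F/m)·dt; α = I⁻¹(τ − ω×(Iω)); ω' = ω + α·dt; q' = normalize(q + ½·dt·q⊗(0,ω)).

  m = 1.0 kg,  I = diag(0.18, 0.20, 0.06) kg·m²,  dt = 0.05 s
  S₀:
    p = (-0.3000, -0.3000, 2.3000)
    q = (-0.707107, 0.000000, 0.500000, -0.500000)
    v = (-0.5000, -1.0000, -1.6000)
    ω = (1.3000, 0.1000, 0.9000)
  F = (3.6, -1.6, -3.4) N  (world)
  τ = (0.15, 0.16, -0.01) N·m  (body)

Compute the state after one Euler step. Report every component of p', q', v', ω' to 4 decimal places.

p' = (-0.3250, -0.3500, 2.2200)
q' = (-0.6966, -0.0105, 0.4816, -0.5317)
v' = (-0.3200, -1.0800, -1.7700)
ω' = (1.3452, 0.1049, 0.8895)

a = F/m = (3.6000, -1.6000, -3.4000)
new position p' = (-0.3250, -0.3500, 2.2200)
v + (F/m)dt = (-0.3200, -1.0800, -1.7700)
precession coupling ω×(Iω) = (-0.0126, 0.1404, 0.0026)
(τ − ω×Iω)/I = (0.9033, 0.0980, -0.2100)
new body rate ω' = (1.3452, 0.1049, 0.8895)
2q̇ = q⊗(0,ω) = (0.4000000, -0.4192391, -0.7207107, -1.2863963)
updated quaternion q' = (-0.6966, -0.0105, 0.4816, -0.5317)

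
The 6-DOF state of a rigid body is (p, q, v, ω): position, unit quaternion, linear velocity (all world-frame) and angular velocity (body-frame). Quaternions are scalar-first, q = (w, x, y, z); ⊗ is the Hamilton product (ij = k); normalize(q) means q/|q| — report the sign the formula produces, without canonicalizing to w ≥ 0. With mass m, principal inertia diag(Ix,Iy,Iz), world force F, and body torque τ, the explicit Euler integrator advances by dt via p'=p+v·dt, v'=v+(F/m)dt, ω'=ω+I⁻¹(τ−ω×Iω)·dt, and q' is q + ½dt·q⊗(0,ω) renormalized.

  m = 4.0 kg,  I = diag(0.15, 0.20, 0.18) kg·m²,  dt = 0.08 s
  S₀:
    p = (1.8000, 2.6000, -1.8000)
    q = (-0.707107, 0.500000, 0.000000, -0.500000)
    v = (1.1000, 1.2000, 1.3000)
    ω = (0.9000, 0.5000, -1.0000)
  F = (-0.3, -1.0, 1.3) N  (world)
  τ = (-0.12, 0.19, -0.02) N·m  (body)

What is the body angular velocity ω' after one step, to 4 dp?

α = I⁻¹(τ − ω×Iω) = (-0.8667, 0.8150, -0.2361)
new body rate ω' = (0.8307, 0.5652, -1.0189)

ω' = (0.8307, 0.5652, -1.0189)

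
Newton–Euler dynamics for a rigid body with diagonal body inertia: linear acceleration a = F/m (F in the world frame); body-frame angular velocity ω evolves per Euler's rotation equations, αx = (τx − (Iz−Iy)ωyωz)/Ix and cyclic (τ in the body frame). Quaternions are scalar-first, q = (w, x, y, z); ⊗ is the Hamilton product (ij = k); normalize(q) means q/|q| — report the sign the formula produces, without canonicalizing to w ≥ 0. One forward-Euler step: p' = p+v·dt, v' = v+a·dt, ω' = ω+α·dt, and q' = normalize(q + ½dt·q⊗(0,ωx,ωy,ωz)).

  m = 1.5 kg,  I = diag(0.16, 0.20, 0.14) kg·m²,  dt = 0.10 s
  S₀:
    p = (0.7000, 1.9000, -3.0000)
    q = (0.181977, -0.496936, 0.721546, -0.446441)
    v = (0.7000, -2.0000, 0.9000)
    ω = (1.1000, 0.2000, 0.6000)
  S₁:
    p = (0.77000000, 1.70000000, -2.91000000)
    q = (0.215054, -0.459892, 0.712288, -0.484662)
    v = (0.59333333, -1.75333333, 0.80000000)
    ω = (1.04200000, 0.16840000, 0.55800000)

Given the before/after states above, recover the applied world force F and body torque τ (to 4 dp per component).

F = (-1.6000, 3.7000, -1.5000)
τ = (-0.1000, -0.0500, -0.0500)

v₁ − v₀ = (-0.10666667, 0.24666667, -0.10000000)
F = m·Δv/dt = (-1.6000, 3.7000, -1.5000)
Δω = ω₁−ω₀ = (-0.05800000, -0.03160000, -0.04200000)
applied torque τ = (-0.1000, -0.0500, -0.0500)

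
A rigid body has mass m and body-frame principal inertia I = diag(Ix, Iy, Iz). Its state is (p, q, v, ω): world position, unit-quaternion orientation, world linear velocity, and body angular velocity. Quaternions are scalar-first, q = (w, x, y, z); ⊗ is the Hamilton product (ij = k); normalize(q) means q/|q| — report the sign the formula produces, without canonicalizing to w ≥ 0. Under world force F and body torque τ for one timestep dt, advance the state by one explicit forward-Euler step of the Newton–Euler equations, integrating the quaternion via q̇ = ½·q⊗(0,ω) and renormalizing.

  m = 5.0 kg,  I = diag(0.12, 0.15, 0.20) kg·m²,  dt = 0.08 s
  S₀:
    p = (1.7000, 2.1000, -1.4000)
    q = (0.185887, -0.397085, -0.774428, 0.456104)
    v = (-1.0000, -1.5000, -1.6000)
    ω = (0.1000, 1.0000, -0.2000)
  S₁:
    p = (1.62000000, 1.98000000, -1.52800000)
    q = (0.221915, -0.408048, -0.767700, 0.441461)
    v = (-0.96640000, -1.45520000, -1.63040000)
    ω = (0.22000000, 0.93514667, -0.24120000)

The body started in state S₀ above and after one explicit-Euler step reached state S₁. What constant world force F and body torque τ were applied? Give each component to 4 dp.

Δv = v₁−v₀ = (0.03360000, 0.04480000, -0.03040000)
applied force F = (2.1000, 2.8000, -1.9000)
Δω = ω₁−ω₀ = (0.12000000, -0.06485333, -0.04120000)
I·α + gyro = (0.1700, -0.1200, -0.1000)

F = (2.1000, 2.8000, -1.9000)
τ = (0.1700, -0.1200, -0.1000)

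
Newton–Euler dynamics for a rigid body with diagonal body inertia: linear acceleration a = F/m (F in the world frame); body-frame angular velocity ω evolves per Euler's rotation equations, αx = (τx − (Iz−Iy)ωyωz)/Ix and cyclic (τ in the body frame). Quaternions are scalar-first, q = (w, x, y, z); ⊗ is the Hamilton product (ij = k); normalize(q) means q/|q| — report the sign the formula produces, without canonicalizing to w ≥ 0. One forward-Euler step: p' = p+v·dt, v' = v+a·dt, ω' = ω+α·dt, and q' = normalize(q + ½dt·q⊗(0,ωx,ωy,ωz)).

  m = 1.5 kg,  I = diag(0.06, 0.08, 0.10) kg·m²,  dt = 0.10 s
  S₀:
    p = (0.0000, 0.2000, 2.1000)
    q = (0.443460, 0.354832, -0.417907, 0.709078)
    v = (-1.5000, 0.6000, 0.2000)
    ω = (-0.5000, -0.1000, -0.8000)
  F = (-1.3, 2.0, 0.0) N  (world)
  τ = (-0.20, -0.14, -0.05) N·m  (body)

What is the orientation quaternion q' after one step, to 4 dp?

2q̇ = q⊗(0,ω) = (0.7028877, 0.1835034, -0.1150194, -0.5992047)
q' = normalize(q + ½dt·q⊗(0,ω)) = (0.4781, 0.3636, -0.4232, 0.6784)

q' = (0.4781, 0.3636, -0.4232, 0.6784)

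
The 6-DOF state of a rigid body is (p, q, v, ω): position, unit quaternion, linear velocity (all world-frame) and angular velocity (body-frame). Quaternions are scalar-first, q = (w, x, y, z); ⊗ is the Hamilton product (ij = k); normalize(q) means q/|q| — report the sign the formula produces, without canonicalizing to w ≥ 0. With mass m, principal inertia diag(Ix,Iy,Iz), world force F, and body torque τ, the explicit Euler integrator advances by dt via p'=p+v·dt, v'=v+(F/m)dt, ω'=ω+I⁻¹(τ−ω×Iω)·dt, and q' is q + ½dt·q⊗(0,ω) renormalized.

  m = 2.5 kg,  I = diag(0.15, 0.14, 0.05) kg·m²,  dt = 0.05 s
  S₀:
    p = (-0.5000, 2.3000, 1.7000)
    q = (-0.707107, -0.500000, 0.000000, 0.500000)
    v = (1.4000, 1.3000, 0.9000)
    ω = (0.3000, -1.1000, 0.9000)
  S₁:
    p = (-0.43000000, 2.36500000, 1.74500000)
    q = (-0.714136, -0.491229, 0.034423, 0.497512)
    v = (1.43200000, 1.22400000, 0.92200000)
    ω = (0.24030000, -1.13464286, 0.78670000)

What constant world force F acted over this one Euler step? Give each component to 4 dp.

F = (1.6000, -3.8000, 1.1000)

v₁ − v₀ = (0.03200000, -0.07600000, 0.02200000)
F = m·Δv/dt = (1.6000, -3.8000, 1.1000)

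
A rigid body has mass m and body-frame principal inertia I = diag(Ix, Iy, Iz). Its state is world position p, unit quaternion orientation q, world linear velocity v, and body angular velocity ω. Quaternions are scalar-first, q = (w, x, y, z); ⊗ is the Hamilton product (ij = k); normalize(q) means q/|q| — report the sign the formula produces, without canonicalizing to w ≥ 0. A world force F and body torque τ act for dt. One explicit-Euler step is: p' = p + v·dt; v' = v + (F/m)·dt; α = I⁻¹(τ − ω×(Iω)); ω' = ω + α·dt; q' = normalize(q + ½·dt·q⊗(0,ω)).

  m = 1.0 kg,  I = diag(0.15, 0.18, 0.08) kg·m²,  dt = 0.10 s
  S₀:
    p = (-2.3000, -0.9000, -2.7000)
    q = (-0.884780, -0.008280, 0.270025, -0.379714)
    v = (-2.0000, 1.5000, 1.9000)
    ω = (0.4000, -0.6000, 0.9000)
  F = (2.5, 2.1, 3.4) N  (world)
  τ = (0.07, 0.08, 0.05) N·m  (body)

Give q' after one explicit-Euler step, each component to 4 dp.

q' = (-0.8580, -0.0252, 0.2889, -0.4240)

2q̇ = q⊗(0,ω) = (0.5070696, -0.3387179, 0.3864344, -0.8993440)
q + ½dt·q⊗(0,ω), renormalized = (-0.8580, -0.0252, 0.2889, -0.4240)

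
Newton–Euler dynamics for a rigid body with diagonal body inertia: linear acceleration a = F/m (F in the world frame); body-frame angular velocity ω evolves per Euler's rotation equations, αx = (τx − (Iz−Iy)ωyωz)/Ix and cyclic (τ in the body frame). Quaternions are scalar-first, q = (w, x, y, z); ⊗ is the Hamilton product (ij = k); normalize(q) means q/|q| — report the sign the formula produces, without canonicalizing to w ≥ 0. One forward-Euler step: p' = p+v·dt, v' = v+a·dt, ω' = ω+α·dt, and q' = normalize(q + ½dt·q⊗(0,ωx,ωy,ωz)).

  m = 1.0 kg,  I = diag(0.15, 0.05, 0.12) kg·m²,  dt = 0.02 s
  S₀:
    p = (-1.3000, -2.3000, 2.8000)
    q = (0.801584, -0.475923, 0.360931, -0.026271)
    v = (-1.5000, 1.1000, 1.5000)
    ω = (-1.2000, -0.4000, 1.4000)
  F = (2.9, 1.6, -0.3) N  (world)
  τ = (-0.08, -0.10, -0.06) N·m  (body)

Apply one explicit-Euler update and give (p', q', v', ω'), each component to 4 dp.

precession coupling ω×(Iω) = (-0.0392, -0.0504, -0.0480)
angular accel α = (-0.2720, -0.9920, -0.1000)
ω + α·dt = (-1.2054, -0.4198, 1.3980)
q⊗(0,ω) = (-0.3899558, -0.4671058, 0.3771838, 1.7457040)
q + ½dt·q⊗(0,ω), renormalized = (0.7975, -0.4805, 0.3646, -0.0088)
a = F/m = (2.9000, 1.6000, -0.3000)
new position p' = (-1.3300, -2.2780, 2.8300)
new velocity v' = (-1.4420, 1.1320, 1.4940)

p' = (-1.3300, -2.2780, 2.8300)
q' = (0.7975, -0.4805, 0.3646, -0.0088)
v' = (-1.4420, 1.1320, 1.4940)
ω' = (-1.2054, -0.4198, 1.3980)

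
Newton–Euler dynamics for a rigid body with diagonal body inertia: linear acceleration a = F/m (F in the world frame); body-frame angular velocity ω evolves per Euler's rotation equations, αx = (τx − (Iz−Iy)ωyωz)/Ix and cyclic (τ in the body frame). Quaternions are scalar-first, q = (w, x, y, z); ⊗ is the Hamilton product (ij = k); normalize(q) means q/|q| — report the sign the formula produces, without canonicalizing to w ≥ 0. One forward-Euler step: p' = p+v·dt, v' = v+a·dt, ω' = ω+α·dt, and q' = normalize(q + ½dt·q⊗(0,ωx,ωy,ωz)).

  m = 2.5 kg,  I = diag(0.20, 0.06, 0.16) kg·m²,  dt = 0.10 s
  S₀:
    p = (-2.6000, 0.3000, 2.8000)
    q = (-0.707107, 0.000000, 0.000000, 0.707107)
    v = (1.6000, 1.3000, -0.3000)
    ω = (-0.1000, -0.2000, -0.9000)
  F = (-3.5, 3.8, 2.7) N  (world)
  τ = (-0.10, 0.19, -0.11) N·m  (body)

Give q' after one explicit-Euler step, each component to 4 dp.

q' = (-0.6746, 0.0106, 0.0035, 0.7381)

q⊗(0,ω) = (0.6363963, 0.2121321, 0.0707107, 0.6363963)
updated quaternion q' = (-0.6746, 0.0106, 0.0035, 0.7381)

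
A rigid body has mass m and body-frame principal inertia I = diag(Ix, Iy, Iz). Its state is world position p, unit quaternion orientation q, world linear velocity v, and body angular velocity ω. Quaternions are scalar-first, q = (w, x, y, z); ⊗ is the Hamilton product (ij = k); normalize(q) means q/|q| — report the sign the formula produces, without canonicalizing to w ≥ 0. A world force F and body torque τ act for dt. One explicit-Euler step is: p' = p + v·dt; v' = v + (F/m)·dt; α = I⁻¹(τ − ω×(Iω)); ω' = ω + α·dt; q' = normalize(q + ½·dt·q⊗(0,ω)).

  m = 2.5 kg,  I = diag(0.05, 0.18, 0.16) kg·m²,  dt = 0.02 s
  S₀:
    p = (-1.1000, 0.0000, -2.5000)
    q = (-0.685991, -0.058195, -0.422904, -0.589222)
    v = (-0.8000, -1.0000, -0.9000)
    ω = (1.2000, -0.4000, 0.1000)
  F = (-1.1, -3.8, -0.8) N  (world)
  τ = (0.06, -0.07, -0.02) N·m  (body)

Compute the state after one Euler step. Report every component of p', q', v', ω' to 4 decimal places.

p' = (-1.1160, -0.0200, -2.5180)
q' = (-0.6863, -0.0692, -0.4271, -0.5846)
v' = (-0.8088, -1.0304, -0.9064)
ω' = (1.2237, -0.4063, 0.1053)

new position p' = (-1.1160, -0.0200, -2.5180)
v' = v + a·dt = (-0.8088, -1.0304, -0.9064)
precession coupling ω×(Iω) = (0.0008, -0.0132, -0.0624)
(τ − ω×Iω)/I = (1.1840, -0.3156, 0.2650)
ω + α·dt = (1.2237, -0.4063, 0.1053)
2q̇ = q⊗(0,ω) = (-0.0404054, -1.1011684, -0.4268505, 0.4621637)
q' = normalize(q + ½dt·q⊗(0,ω)) = (-0.6863, -0.0692, -0.4271, -0.5846)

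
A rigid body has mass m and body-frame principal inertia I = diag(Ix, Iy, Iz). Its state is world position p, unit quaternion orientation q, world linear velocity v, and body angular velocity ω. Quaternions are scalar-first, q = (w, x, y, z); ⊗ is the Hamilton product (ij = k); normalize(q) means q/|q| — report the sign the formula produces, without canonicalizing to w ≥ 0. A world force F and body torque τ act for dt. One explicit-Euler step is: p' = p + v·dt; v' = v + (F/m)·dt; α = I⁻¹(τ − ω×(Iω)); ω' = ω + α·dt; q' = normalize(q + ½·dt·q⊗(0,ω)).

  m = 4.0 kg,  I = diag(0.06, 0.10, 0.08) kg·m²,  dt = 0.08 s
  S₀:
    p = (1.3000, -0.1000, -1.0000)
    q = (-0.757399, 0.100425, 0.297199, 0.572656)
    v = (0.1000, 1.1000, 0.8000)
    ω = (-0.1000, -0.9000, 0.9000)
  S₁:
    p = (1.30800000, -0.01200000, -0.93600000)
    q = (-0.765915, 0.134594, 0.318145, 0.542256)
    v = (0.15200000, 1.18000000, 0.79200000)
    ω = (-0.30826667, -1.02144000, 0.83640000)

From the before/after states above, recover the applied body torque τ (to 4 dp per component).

τ = (-0.1400, -0.1500, -0.0600)

Δω = ω₁−ω₀ = (-0.20826667, -0.12144000, -0.06360000)
precession coupling = (0.0162, 0.0018, 0.0036)
I·α + gyro = (-0.1400, -0.1500, -0.0600)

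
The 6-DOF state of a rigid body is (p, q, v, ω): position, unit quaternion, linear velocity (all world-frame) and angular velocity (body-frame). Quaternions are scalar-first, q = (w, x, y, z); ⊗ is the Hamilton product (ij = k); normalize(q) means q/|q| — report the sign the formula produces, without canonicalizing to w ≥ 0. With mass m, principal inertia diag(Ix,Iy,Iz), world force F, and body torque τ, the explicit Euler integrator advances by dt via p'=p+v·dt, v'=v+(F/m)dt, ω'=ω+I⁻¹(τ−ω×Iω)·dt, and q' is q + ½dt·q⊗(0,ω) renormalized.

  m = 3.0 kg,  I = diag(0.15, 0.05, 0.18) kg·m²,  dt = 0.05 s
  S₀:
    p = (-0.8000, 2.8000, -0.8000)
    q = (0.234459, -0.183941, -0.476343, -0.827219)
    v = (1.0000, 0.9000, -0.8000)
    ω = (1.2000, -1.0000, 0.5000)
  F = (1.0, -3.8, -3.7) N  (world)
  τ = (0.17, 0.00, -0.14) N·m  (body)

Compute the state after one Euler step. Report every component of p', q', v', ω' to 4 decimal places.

precession coupling ω×(Iω) = (-0.0650, -0.0180, 0.1200)
angular accel α = (1.5667, 0.3600, -1.4444)
ω' = ω + α·dt = (1.2783, -0.9820, 0.4278)
q⊗(0,ω) = (0.1579957, -0.7840397, -1.1351513, 0.8727821)
updated quaternion q' = (0.2382, -0.2034, -0.5043, -0.8047)
p + v·dt = (-0.7500, 2.8450, -0.8400)
v + (F/m)dt = (1.0167, 0.8367, -0.8617)

p' = (-0.7500, 2.8450, -0.8400)
q' = (0.2382, -0.2034, -0.5043, -0.8047)
v' = (1.0167, 0.8367, -0.8617)
ω' = (1.2783, -0.9820, 0.4278)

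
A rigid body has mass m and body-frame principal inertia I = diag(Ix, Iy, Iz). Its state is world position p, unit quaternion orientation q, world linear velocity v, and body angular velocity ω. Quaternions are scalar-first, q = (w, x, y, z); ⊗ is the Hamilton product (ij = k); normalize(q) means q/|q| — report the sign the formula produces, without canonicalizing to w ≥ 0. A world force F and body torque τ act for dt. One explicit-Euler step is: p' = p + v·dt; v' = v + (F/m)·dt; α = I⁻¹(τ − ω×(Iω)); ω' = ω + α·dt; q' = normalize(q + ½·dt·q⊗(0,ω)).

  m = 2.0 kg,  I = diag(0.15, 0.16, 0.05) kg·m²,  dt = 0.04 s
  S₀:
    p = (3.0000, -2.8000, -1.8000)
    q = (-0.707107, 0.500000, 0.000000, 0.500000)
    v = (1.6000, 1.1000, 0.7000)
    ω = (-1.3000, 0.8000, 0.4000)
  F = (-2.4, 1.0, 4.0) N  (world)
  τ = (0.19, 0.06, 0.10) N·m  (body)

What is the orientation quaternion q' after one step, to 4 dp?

2q̇ = q⊗(0,ω) = (0.4500000, 0.5192391, -1.4156856, 0.1171572)
updated quaternion q' = (-0.6978, 0.5101, -0.0283, 0.5021)

q' = (-0.6978, 0.5101, -0.0283, 0.5021)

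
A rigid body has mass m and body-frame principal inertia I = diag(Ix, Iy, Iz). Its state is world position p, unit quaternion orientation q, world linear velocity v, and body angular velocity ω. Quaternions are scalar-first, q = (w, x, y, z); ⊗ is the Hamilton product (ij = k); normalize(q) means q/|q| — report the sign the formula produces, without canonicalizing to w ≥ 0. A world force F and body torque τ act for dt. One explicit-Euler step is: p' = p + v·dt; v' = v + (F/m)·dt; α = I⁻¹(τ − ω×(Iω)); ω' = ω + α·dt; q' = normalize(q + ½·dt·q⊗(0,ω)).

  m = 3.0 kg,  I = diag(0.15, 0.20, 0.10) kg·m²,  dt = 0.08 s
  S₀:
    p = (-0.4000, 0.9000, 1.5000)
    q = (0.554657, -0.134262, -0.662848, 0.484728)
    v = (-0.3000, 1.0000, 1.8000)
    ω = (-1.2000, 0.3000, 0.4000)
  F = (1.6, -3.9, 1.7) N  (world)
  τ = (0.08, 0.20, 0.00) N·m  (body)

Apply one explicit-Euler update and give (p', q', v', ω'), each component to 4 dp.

precession coupling ω×(Iω) = (-0.0120, -0.0240, -0.0180)
angular accel α = (0.6133, 1.1200, 0.1800)
ω + α·dt = (-1.1509, 0.3896, 0.4144)
Hamilton product q⊗(0,ω) = (-0.1561512, -1.0761460, -0.3615717, -0.6138334)
q + ½dt·q⊗(0,ω), renormalized = (0.5477, -0.1771, -0.6764, 0.4596)
a = (0.5333, -1.3000, 0.5667)
p' = p + v·dt = (-0.4240, 0.9800, 1.6440)
new velocity v' = (-0.2573, 0.8960, 1.8453)

p' = (-0.4240, 0.9800, 1.6440)
q' = (0.5477, -0.1771, -0.6764, 0.4596)
v' = (-0.2573, 0.8960, 1.8453)
ω' = (-1.1509, 0.3896, 0.4144)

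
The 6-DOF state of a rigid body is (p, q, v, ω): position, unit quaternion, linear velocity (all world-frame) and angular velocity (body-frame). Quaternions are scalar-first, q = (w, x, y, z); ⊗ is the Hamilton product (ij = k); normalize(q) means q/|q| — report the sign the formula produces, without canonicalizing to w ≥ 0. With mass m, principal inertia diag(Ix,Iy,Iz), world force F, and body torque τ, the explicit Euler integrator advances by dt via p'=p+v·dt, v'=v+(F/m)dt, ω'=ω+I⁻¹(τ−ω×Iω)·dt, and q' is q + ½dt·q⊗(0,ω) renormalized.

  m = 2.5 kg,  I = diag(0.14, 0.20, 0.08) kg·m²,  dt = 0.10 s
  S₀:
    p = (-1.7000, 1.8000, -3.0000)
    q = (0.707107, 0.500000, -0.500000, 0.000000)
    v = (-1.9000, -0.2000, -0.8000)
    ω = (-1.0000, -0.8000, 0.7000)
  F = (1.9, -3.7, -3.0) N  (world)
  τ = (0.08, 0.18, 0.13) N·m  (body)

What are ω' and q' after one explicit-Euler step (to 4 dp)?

ω' = (-0.9909, -0.6890, 0.8025)
q' = (0.7102, 0.4460, -0.5443, -0.0202)

ω×(Iω) gyroscopic = (0.0672, -0.0420, 0.0480)
α = I⁻¹(τ − ω×Iω) = (0.0914, 1.1100, 1.0250)
ω' = ω + α·dt = (-0.9909, -0.6890, 0.8025)
q⊗(0,ω) = (0.1000000, -1.0571070, -0.9156856, -0.4050251)
q' = normalize(q + ½dt·q⊗(0,ω)) = (0.7102, 0.4460, -0.5443, -0.0202)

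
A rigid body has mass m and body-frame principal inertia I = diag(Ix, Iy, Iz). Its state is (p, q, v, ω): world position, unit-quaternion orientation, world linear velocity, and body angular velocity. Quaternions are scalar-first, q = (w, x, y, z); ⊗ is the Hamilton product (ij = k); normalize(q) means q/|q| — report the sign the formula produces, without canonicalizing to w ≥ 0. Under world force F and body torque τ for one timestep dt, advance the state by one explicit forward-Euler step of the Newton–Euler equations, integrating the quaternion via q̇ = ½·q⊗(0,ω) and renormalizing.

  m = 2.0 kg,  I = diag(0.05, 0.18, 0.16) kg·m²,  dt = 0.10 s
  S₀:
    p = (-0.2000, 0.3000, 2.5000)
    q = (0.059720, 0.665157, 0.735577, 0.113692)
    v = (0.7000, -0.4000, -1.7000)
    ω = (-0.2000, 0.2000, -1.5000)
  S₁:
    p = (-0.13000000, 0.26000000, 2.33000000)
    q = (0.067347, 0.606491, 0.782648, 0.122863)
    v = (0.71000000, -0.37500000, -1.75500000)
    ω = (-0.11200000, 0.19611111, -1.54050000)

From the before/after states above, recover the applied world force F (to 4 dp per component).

velocity change Δv = (0.01000000, 0.02500000, -0.05500000)
applied force F = (0.2000, 0.5000, -1.1000)

F = (0.2000, 0.5000, -1.1000)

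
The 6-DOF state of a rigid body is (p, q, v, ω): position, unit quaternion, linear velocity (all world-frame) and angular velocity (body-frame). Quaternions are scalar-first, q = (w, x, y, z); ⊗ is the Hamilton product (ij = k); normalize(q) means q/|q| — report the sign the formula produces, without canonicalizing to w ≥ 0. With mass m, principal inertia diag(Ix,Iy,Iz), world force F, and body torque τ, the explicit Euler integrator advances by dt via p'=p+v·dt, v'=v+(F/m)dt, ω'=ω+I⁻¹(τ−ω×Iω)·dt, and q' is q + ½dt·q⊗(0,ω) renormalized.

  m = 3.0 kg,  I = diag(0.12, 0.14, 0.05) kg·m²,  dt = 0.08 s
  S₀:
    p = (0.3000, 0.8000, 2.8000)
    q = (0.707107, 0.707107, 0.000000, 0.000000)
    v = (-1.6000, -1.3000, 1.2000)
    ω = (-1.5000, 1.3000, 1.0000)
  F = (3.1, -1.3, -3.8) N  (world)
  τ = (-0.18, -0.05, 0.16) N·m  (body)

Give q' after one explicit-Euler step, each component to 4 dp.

Hamilton product q⊗(0,ω) = (1.0606605, -1.0606605, 0.2121321, 1.6263461)
q' = normalize(q + ½dt·q⊗(0,ω)) = (0.7466, 0.6621, 0.0085, 0.0648)

q' = (0.7466, 0.6621, 0.0085, 0.0648)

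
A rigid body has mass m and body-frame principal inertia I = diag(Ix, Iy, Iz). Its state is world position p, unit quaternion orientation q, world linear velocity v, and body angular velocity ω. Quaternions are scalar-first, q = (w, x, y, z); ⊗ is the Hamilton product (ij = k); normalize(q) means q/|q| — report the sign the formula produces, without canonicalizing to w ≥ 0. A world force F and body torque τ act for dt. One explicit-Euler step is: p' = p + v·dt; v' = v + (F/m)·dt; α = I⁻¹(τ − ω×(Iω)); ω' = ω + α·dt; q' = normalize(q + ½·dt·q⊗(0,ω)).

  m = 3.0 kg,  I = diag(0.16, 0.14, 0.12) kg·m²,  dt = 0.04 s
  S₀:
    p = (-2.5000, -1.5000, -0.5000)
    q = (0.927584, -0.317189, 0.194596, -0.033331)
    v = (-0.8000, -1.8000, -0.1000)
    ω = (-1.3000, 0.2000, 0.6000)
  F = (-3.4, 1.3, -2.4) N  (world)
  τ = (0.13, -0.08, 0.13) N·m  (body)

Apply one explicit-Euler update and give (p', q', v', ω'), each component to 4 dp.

p' = (-2.5320, -1.5720, -0.5040)
q' = (0.9186, -0.3387, 0.2029, -0.0184)
v' = (-0.8453, -1.7827, -0.1320)
ω' = (-1.2669, 0.1861, 0.6416)

p + v·dt = (-2.5320, -1.5720, -0.5040)
v' = v + a·dt = (-0.8453, -1.7827, -0.1320)
α = I⁻¹(τ − ω×Iω) = (0.8275, -0.3486, 1.0400)
new body rate ω' = (-1.2669, 0.1861, 0.6416)
q⊗(0,ω) = (-0.4312663, -1.0824354, 0.4191605, 0.7460874)
updated quaternion q' = (0.9186, -0.3387, 0.2029, -0.0184)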